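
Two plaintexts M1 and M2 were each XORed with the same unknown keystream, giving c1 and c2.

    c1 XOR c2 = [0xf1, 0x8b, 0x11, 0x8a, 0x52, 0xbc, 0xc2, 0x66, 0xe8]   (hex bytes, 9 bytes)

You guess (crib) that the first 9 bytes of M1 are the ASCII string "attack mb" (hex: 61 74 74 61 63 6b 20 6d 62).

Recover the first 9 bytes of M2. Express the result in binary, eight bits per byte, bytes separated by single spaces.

10010000 11111111 01100101 11101011 00110001 11010111 11100010 00001011 10001010

Since c1 ⊕ c2 = M1 ⊕ M2, XORing with the guessed M1 bytes yields the corresponding M2 bytes: M2 = (c1 ⊕ c2) ⊕ M1.
f1 ⊕ 61 = 90
8b ⊕ 74 = ff
11 ⊕ 74 = 65
8a ⊕ 61 = eb
52 ⊕ 63 = 31
bc ⊕ 6b = d7
c2 ⊕ 20 = e2
66 ⊕ 6d = 0b
e8 ⊕ 62 = 8a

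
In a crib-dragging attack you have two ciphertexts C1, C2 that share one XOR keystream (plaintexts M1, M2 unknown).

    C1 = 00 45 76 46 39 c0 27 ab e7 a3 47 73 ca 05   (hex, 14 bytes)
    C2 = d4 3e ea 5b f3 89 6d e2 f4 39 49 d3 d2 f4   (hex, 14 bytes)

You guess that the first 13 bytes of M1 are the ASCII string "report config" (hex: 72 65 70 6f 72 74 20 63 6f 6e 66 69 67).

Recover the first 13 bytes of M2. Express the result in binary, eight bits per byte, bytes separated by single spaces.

First, C1 ⊕ C2 = (M1 ⊕ K) ⊕ (M2 ⊕ K) = M1 ⊕ M2, so the key drops out. Then M2 = (M1 ⊕ M2) ⊕ M1 over the first 13 bytes.
byte 0: (00 xor d4) xor 72 = d4 xor 72 = a6
byte 1: (45 xor 3e) xor 65 = 7b xor 65 = 1e
byte 2: (76 xor ea) xor 70 = 9c xor 70 = ec
byte 3: (46 xor 5b) xor 6f = 1d xor 6f = 72
byte 4: (39 xor f3) xor 72 = ca xor 72 = b8
byte 5: (c0 xor 89) xor 74 = 49 xor 74 = 3d
byte 6: (27 xor 6d) xor 20 = 4a xor 20 = 6a
byte 7: (ab xor e2) xor 63 = 49 xor 63 = 2a
byte 8: (e7 xor f4) xor 6f = 13 xor 6f = 7c
byte 9: (a3 xor 39) xor 6e = 9a xor 6e = f4
byte 10: (47 xor 49) xor 66 = 0e xor 66 = 68
byte 11: (73 xor d3) xor 69 = a0 xor 69 = c9
byte 12: (ca xor d2) xor 67 = 18 xor 67 = 7f

10100110 00011110 11101100 01110010 10111000 00111101 01101010 00101010 01111100 11110100 01101000 11001001 01111111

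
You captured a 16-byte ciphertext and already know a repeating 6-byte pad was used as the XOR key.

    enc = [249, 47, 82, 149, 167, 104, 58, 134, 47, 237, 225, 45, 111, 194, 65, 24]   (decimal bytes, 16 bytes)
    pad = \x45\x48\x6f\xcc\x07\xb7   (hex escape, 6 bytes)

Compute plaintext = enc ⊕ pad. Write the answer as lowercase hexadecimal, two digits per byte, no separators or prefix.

bc673d59a0df7fce4021e69a2a8a2ed4

The 6-byte key repeats, so the effective keystream is 45 48 6f cc 07 b7 45 48 6f cc 07 b7 45 48 6f cc.
byte 0: f9 ^ 45 = bc
byte 1: 2f ^ 48 = 67
byte 2: 52 ^ 6f = 3d
byte 3: 95 ^ cc = 59
byte 4: a7 ^ 07 = a0
byte 5: 68 ^ b7 = df
byte 6: 3a ^ 45 = 7f
byte 7: 86 ^ 48 = ce
byte 8: 2f ^ 6f = 40
byte 9: ed ^ cc = 21
byte 10: e1 ^ 07 = e6
byte 11: 2d ^ b7 = 9a
byte 12: 6f ^ 45 = 2a
byte 13: c2 ^ 48 = 8a
byte 14: 41 ^ 6f = 2e
byte 15: 18 ^ cc = d4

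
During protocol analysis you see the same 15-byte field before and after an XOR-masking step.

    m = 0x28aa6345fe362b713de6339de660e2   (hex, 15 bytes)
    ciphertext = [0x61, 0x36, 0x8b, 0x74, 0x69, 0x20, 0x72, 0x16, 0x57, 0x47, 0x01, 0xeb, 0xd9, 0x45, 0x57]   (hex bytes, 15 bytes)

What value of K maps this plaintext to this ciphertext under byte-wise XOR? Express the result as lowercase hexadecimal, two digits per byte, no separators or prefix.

499ce831971659676aa132763f25b5

Since ciphertext = m ⊕ K, XORing both sides with m gives K = m ⊕ ciphertext.
28 xor 61 = 49
aa xor 36 = 9c
63 xor 8b = e8
45 xor 74 = 31
fe xor 69 = 97
36 xor 20 = 16
2b xor 72 = 59
71 xor 16 = 67
3d xor 57 = 6a
e6 xor 47 = a1
33 xor 01 = 32
9d xor eb = 76
e6 xor d9 = 3f
60 xor 45 = 25
e2 xor 57 = b5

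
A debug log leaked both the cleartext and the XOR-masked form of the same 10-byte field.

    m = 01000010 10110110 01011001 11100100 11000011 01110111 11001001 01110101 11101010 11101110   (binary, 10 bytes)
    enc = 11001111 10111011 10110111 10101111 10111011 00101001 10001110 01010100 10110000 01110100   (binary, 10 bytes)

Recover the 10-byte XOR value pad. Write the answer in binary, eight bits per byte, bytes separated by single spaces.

Since enc = m ⊕ pad, XORing both sides with m gives pad = m ⊕ enc.
 66 xor 207 = 141
182 xor 187 =  13
 89 xor 183 = 238
228 xor 175 =  75
195 xor 187 = 120
119 xor  41 =  94
201 xor 142 =  71
117 xor  84 =  33
234 xor 176 =  90
238 xor 116 = 154

10001101 00001101 11101110 01001011 01111000 01011110 01000111 00100001 01011010 10011010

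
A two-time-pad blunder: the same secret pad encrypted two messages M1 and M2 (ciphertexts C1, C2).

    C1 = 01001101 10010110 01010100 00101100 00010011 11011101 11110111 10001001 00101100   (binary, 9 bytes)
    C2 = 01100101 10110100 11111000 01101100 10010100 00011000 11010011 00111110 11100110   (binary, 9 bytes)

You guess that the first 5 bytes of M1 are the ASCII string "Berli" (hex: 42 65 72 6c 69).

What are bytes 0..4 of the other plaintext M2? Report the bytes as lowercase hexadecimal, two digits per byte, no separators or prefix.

First, C1 ⊕ C2 = (M1 ⊕ K) ⊕ (M2 ⊕ K) = M1 ⊕ M2, so the key drops out. Then M2 = (M1 ⊕ M2) ⊕ M1 over the first 5 bytes.
byte 0: (4d XOR 65) XOR 42 = 28 XOR 42 = 6a
byte 1: (96 XOR b4) XOR 65 = 22 XOR 65 = 47
byte 2: (54 XOR f8) XOR 72 = ac XOR 72 = de
byte 3: (2c XOR 6c) XOR 6c = 40 XOR 6c = 2c
byte 4: (13 XOR 94) XOR 69 = 87 XOR 69 = ee

6a47de2cee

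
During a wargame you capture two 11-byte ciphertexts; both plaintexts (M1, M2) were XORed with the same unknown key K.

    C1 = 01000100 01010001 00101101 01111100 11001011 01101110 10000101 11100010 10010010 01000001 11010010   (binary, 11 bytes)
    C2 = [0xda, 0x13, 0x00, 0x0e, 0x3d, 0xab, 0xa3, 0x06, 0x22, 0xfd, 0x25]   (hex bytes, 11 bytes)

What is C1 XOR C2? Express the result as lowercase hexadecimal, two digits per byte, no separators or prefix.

C1 ⊕ C2 = (M1 ⊕ K) ⊕ (M2 ⊕ K) = M1 ⊕ M2 — the shared key cancels under XOR.
byte 0: 01000100 xor 11011010 = 10011110
byte 1: 01010001 xor 00010011 = 01000010
byte 2: 00101101 xor 00000000 = 00101101
byte 3: 01111100 xor 00001110 = 01110010
byte 4: 11001011 xor 00111101 = 11110110
byte 5: 01101110 xor 10101011 = 11000101
byte 6: 10000101 xor 10100011 = 00100110
byte 7: 11100010 xor 00000110 = 11100100
byte 8: 10010010 xor 00100010 = 10110000
byte 9: 01000001 xor 11111101 = 10111100
byte 10: 11010010 xor 00100101 = 11110111

9e422d72f6c526e4b0bcf7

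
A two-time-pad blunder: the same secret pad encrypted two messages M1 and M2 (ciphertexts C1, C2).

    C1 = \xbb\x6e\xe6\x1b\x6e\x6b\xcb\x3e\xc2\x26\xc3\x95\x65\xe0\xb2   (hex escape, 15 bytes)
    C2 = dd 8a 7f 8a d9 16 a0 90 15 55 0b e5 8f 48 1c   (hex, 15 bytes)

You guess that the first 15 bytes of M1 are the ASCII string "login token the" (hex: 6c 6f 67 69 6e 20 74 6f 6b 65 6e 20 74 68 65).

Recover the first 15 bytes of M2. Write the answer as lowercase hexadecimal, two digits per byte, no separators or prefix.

0a8bfef8d95d1fc1bc16a6509ec0cb

First, C1 ⊕ C2 = (M1 ⊕ K) ⊕ (M2 ⊕ K) = M1 ⊕ M2, so the key drops out. Then M2 = (M1 ⊕ M2) ⊕ M1 over the first 15 bytes.
byte 0: (bb ^ dd) ^ 6c = 66 ^ 6c = 0a
byte 1: (6e ^ 8a) ^ 6f = e4 ^ 6f = 8b
byte 2: (e6 ^ 7f) ^ 67 = 99 ^ 67 = fe
byte 3: (1b ^ 8a) ^ 69 = 91 ^ 69 = f8
byte 4: (6e ^ d9) ^ 6e = b7 ^ 6e = d9
byte 5: (6b ^ 16) ^ 20 = 7d ^ 20 = 5d
byte 6: (cb ^ a0) ^ 74 = 6b ^ 74 = 1f
byte 7: (3e ^ 90) ^ 6f = ae ^ 6f = c1
byte 8: (c2 ^ 15) ^ 6b = d7 ^ 6b = bc
byte 9: (26 ^ 55) ^ 65 = 73 ^ 65 = 16
byte 10: (c3 ^ 0b) ^ 6e = c8 ^ 6e = a6
byte 11: (95 ^ e5) ^ 20 = 70 ^ 20 = 50
byte 12: (65 ^ 8f) ^ 74 = ea ^ 74 = 9e
byte 13: (e0 ^ 48) ^ 68 = a8 ^ 68 = c0
byte 14: (b2 ^ 1c) ^ 65 = ae ^ 65 = cb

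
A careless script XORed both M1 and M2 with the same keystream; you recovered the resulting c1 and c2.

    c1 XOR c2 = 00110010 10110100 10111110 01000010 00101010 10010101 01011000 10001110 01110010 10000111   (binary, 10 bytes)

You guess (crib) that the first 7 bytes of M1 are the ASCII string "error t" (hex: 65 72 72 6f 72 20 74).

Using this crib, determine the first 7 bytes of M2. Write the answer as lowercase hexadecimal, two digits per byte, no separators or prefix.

Since c1 ⊕ c2 = M1 ⊕ M2, XORing with the guessed M1 bytes yields the corresponding M2 bytes: M2 = (c1 ⊕ c2) ⊕ M1.
32 ⊕ 65 = 57
b4 ⊕ 72 = c6
be ⊕ 72 = cc
42 ⊕ 6f = 2d
2a ⊕ 72 = 58
95 ⊕ 20 = b5
58 ⊕ 74 = 2c

57c6cc2d58b52c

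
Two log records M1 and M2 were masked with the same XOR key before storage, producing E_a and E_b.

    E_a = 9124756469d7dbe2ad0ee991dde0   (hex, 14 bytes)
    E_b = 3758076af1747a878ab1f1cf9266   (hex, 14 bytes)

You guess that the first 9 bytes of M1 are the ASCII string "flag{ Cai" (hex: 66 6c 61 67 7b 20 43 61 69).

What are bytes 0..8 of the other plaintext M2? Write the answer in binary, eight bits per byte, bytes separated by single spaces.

First, E_a ⊕ E_b = (M1 ⊕ K) ⊕ (M2 ⊕ K) = M1 ⊕ M2, so the key drops out. Then M2 = (M1 ⊕ M2) ⊕ M1 over the first 9 bytes.
byte 0: (91 xor 37) xor 66 = a6 xor 66 = c0
byte 1: (24 xor 58) xor 6c = 7c xor 6c = 10
byte 2: (75 xor 07) xor 61 = 72 xor 61 = 13
byte 3: (64 xor 6a) xor 67 = 0e xor 67 = 69
byte 4: (69 xor f1) xor 7b = 98 xor 7b = e3
byte 5: (d7 xor 74) xor 20 = a3 xor 20 = 83
byte 6: (db xor 7a) xor 43 = a1 xor 43 = e2
byte 7: (e2 xor 87) xor 61 = 65 xor 61 = 04
byte 8: (ad xor 8a) xor 69 = 27 xor 69 = 4e

11000000 00010000 00010011 01101001 11100011 10000011 11100010 00000100 01001110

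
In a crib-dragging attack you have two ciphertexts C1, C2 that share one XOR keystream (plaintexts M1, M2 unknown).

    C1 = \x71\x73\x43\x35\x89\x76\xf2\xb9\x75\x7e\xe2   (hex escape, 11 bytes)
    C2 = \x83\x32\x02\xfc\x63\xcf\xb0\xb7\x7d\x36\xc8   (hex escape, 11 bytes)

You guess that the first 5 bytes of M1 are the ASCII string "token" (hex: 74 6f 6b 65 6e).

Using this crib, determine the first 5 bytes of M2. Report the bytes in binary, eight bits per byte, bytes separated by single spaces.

First, C1 ⊕ C2 = (M1 ⊕ K) ⊕ (M2 ⊕ K) = M1 ⊕ M2, so the key drops out. Then M2 = (M1 ⊕ M2) ⊕ M1 over the first 5 bytes.
byte 0: (71 XOR 83) XOR 74 = f2 XOR 74 = 86
byte 1: (73 XOR 32) XOR 6f = 41 XOR 6f = 2e
byte 2: (43 XOR 02) XOR 6b = 41 XOR 6b = 2a
byte 3: (35 XOR fc) XOR 65 = c9 XOR 65 = ac
byte 4: (89 XOR 63) XOR 6e = ea XOR 6e = 84

10000110 00101110 00101010 10101100 10000100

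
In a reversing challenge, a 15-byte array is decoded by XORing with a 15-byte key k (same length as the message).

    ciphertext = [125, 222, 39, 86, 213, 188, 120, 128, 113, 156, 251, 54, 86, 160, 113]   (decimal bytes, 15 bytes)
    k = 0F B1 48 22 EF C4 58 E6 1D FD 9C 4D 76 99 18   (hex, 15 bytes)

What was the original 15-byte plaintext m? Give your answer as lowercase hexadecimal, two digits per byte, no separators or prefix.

byte 0: 7d xor 0f = 72
byte 1: de xor b1 = 6f
byte 2: 27 xor 48 = 6f
byte 3: 56 xor 22 = 74
byte 4: d5 xor ef = 3a
byte 5: bc xor c4 = 78
byte 6: 78 xor 58 = 20
byte 7: 80 xor e6 = 66
byte 8: 71 xor 1d = 6c
byte 9: 9c xor fd = 61
byte 10: fb xor 9c = 67
byte 11: 36 xor 4d = 7b
byte 12: 56 xor 76 = 20
byte 13: a0 xor 99 = 39
byte 14: 71 xor 18 = 69

726f6f743a7820666c61677b203969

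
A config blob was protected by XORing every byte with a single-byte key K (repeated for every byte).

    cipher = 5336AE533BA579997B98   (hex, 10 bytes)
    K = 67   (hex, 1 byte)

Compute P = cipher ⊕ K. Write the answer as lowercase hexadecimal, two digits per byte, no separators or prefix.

3451c9345cc21efe1cff

The 1-byte key repeats, so the effective keystream is 67 67 67 67 67 67 67 67 67 67.
byte 0: 53 ⊕ 67 = 34
byte 1: 36 ⊕ 67 = 51
byte 2: ae ⊕ 67 = c9
byte 3: 53 ⊕ 67 = 34
byte 4: 3b ⊕ 67 = 5c
byte 5: a5 ⊕ 67 = c2
byte 6: 79 ⊕ 67 = 1e
byte 7: 99 ⊕ 67 = fe
byte 8: 7b ⊕ 67 = 1c
byte 9: 98 ⊕ 67 = ff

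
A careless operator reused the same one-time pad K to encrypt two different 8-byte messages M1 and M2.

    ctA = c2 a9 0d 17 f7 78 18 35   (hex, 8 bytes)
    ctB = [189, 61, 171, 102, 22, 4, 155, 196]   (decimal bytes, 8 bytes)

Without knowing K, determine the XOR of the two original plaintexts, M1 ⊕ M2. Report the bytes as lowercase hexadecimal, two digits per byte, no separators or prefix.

ctA ⊕ ctB = (M1 ⊕ K) ⊕ (M2 ⊕ K) = M1 ⊕ M2 — the shared key cancels under XOR.
c2 ⊕ bd = 7f
a9 ⊕ 3d = 94
0d ⊕ ab = a6
17 ⊕ 66 = 71
f7 ⊕ 16 = e1
78 ⊕ 04 = 7c
18 ⊕ 9b = 83
35 ⊕ c4 = f1

7f94a671e17c83f1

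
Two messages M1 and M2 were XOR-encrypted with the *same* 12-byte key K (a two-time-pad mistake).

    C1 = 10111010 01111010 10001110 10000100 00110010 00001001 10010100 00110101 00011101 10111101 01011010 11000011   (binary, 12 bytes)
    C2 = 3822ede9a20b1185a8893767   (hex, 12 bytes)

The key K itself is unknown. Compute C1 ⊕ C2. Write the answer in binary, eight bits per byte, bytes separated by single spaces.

10000010 01011000 01100011 01101101 10010000 00000010 10000101 10110000 10110101 00110100 01101101 10100100

C1 ⊕ C2 = (M1 ⊕ K) ⊕ (M2 ⊕ K) = M1 ⊕ M2 — the shared key cancels under XOR.
byte 0: ba ⊕ 38 = 82
byte 1: 7a ⊕ 22 = 58
byte 2: 8e ⊕ ed = 63
byte 3: 84 ⊕ e9 = 6d
byte 4: 32 ⊕ a2 = 90
byte 5: 09 ⊕ 0b = 02
byte 6: 94 ⊕ 11 = 85
byte 7: 35 ⊕ 85 = b0
byte 8: 1d ⊕ a8 = b5
byte 9: bd ⊕ 89 = 34
byte 10: 5a ⊕ 37 = 6d
byte 11: c3 ⊕ 67 = a4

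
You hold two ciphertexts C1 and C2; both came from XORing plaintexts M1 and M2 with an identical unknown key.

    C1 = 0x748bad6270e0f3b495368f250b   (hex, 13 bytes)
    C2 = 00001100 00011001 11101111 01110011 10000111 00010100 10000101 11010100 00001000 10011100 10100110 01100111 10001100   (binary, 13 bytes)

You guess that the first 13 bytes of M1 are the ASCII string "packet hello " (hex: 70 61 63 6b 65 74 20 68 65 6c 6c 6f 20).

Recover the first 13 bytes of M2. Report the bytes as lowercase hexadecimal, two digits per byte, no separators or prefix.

First, C1 ⊕ C2 = (M1 ⊕ K) ⊕ (M2 ⊕ K) = M1 ⊕ M2, so the key drops out. Then M2 = (M1 ⊕ M2) ⊕ M1 over the first 13 bytes.
byte 0: (74 XOR 0c) XOR 70 = 78 XOR 70 = 08
byte 1: (8b XOR 19) XOR 61 = 92 XOR 61 = f3
byte 2: (ad XOR ef) XOR 63 = 42 XOR 63 = 21
byte 3: (62 XOR 73) XOR 6b = 11 XOR 6b = 7a
byte 4: (70 XOR 87) XOR 65 = f7 XOR 65 = 92
byte 5: (e0 XOR 14) XOR 74 = f4 XOR 74 = 80
byte 6: (f3 XOR 85) XOR 20 = 76 XOR 20 = 56
byte 7: (b4 XOR d4) XOR 68 = 60 XOR 68 = 08
byte 8: (95 XOR 08) XOR 65 = 9d XOR 65 = f8
byte 9: (36 XOR 9c) XOR 6c = aa XOR 6c = c6
byte 10: (8f XOR a6) XOR 6c = 29 XOR 6c = 45
byte 11: (25 XOR 67) XOR 6f = 42 XOR 6f = 2d
byte 12: (0b XOR 8c) XOR 20 = 87 XOR 20 = a7

08f3217a92805608f8c6452da7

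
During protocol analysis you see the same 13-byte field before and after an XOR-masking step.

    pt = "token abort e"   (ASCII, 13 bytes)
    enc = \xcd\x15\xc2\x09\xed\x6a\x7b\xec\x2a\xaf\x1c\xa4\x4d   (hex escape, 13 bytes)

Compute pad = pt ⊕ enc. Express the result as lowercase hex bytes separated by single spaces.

Since enc = pt ⊕ pad, XORing both sides with pt gives pad = pt ⊕ enc.
74 XOR cd = b9
6f XOR 15 = 7a
6b XOR c2 = a9
65 XOR 09 = 6c
6e XOR ed = 83
20 XOR 6a = 4a
61 XOR 7b = 1a
62 XOR ec = 8e
6f XOR 2a = 45
72 XOR af = dd
74 XOR 1c = 68
20 XOR a4 = 84
65 XOR 4d = 28

b9 7a a9 6c 83 4a 1a 8e 45 dd 68 84 28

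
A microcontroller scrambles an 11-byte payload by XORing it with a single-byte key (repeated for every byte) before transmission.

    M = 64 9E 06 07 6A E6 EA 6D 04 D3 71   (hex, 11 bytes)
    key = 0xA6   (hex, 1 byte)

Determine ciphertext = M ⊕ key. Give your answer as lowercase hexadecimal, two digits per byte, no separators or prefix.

The 1-byte key repeats, so the effective keystream is a6 a6 a6 a6 a6 a6 a6 a6 a6 a6 a6.
byte 0: 01100100 XOR 10100110 = 11000010
byte 1: 10011110 XOR 10100110 = 00111000
byte 2: 00000110 XOR 10100110 = 10100000
byte 3: 00000111 XOR 10100110 = 10100001
byte 4: 01101010 XOR 10100110 = 11001100
byte 5: 11100110 XOR 10100110 = 01000000
byte 6: 11101010 XOR 10100110 = 01001100
byte 7: 01101101 XOR 10100110 = 11001011
byte 8: 00000100 XOR 10100110 = 10100010
byte 9: 11010011 XOR 10100110 = 01110101
byte 10: 01110001 XOR 10100110 = 11010111

c238a0a1cc404ccba275d7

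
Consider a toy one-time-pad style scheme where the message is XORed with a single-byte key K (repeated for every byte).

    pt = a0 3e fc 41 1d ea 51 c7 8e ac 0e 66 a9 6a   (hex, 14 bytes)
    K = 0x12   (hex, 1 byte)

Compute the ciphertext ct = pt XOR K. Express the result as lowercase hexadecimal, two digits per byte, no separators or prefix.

The 1-byte key repeats, so the effective keystream is 12 12 12 12 12 12 12 12 12 12 12 12 12 12.
byte 0: 160 ⊕  18 = 178
byte 1:  62 ⊕  18 =  44
byte 2: 252 ⊕  18 = 238
byte 3:  65 ⊕  18 =  83
byte 4:  29 ⊕  18 =  15
byte 5: 234 ⊕  18 = 248
byte 6:  81 ⊕  18 =  67
byte 7: 199 ⊕  18 = 213
byte 8: 142 ⊕  18 = 156
byte 9: 172 ⊕  18 = 190
byte 10:  14 ⊕  18 =  28
byte 11: 102 ⊕  18 = 116
byte 12: 169 ⊕  18 = 187
byte 13: 106 ⊕  18 = 120

b22cee530ff843d59cbe1c74bb78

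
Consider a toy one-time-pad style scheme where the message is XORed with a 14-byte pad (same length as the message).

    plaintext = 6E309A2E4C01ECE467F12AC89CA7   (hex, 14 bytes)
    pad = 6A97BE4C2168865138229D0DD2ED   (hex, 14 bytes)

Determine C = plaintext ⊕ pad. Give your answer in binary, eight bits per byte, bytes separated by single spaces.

00000100 10100111 00100100 01100010 01101101 01101001 01101010 10110101 01011111 11010011 10110111 11000101 01001110 01001010

XOR is its own inverse, so applying the key byte-wise gives the result directly.
6e ⊕ 6a = 04
30 ⊕ 97 = a7
9a ⊕ be = 24
2e ⊕ 4c = 62
4c ⊕ 21 = 6d
01 ⊕ 68 = 69
ec ⊕ 86 = 6a
e4 ⊕ 51 = b5
67 ⊕ 38 = 5f
f1 ⊕ 22 = d3
2a ⊕ 9d = b7
c8 ⊕ 0d = c5
9c ⊕ d2 = 4e
a7 ⊕ ed = 4a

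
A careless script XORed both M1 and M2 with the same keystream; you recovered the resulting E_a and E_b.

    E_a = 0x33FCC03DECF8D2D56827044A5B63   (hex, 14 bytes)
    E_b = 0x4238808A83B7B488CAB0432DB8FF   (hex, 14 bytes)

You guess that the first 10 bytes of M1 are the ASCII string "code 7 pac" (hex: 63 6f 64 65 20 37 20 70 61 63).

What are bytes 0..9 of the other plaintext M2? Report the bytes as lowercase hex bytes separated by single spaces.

12 ab 24 d2 4f 78 46 2d c3 f4

First, E_a ⊕ E_b = (M1 ⊕ K) ⊕ (M2 ⊕ K) = M1 ⊕ M2, so the key drops out. Then M2 = (M1 ⊕ M2) ⊕ M1 over the first 10 bytes.
byte 0: (33 xor 42) xor 63 = 71 xor 63 = 12
byte 1: (fc xor 38) xor 6f = c4 xor 6f = ab
byte 2: (c0 xor 80) xor 64 = 40 xor 64 = 24
byte 3: (3d xor 8a) xor 65 = b7 xor 65 = d2
byte 4: (ec xor 83) xor 20 = 6f xor 20 = 4f
byte 5: (f8 xor b7) xor 37 = 4f xor 37 = 78
byte 6: (d2 xor b4) xor 20 = 66 xor 20 = 46
byte 7: (d5 xor 88) xor 70 = 5d xor 70 = 2d
byte 8: (68 xor ca) xor 61 = a2 xor 61 = c3
byte 9: (27 xor b0) xor 63 = 97 xor 63 = f4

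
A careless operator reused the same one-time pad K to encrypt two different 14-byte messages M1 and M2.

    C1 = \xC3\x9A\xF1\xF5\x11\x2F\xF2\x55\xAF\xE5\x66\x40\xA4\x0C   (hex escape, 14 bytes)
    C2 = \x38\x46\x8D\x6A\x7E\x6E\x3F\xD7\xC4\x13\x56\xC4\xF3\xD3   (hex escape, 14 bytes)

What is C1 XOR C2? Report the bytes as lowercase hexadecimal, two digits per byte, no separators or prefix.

C1 ⊕ C2 = (M1 ⊕ K) ⊕ (M2 ⊕ K) = M1 ⊕ M2 — the shared key cancels under XOR.
byte 0: c3 xor 38 = fb
byte 1: 9a xor 46 = dc
byte 2: f1 xor 8d = 7c
byte 3: f5 xor 6a = 9f
byte 4: 11 xor 7e = 6f
byte 5: 2f xor 6e = 41
byte 6: f2 xor 3f = cd
byte 7: 55 xor d7 = 82
byte 8: af xor c4 = 6b
byte 9: e5 xor 13 = f6
byte 10: 66 xor 56 = 30
byte 11: 40 xor c4 = 84
byte 12: a4 xor f3 = 57
byte 13: 0c xor d3 = df

fbdc7c9f6f41cd826bf6308457df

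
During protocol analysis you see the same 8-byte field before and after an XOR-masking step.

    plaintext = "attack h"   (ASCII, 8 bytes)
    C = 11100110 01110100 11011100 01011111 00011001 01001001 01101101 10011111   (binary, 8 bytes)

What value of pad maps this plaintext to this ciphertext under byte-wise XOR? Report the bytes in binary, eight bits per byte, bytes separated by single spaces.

10000111 00000000 10101000 00111110 01111010 00100010 01001101 11110111

Since C = plaintext ⊕ pad, XORing both sides with plaintext gives pad = plaintext ⊕ C.
61 XOR e6 = 87
74 XOR 74 = 00
74 XOR dc = a8
61 XOR 5f = 3e
63 XOR 19 = 7a
6b XOR 49 = 22
20 XOR 6d = 4d
68 XOR 9f = f7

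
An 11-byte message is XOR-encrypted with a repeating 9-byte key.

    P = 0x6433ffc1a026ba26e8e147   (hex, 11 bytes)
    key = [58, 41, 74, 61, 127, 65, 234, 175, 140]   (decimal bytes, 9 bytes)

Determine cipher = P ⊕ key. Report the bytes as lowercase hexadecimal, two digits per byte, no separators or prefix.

5e1ab5fcdf67508964db6e

The 9-byte key repeats, so the effective keystream is 3a 29 4a 3d 7f 41 ea af 8c 3a 29.
byte 0: 64 xor 3a = 5e
byte 1: 33 xor 29 = 1a
byte 2: ff xor 4a = b5
byte 3: c1 xor 3d = fc
byte 4: a0 xor 7f = df
byte 5: 26 xor 41 = 67
byte 6: ba xor ea = 50
byte 7: 26 xor af = 89
byte 8: e8 xor 8c = 64
byte 9: e1 xor 3a = db
byte 10: 47 xor 29 = 6e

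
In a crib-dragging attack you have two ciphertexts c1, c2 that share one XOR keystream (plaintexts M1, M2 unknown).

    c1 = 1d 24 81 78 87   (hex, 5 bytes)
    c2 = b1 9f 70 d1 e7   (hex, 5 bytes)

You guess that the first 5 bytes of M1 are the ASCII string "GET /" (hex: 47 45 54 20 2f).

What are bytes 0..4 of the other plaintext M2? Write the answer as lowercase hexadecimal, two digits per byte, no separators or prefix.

ebfea5894f

First, c1 ⊕ c2 = (M1 ⊕ K) ⊕ (M2 ⊕ K) = M1 ⊕ M2, so the key drops out. Then M2 = (M1 ⊕ M2) ⊕ M1 over the first 5 bytes.
byte 0: (1d ^ b1) ^ 47 = ac ^ 47 = eb
byte 1: (24 ^ 9f) ^ 45 = bb ^ 45 = fe
byte 2: (81 ^ 70) ^ 54 = f1 ^ 54 = a5
byte 3: (78 ^ d1) ^ 20 = a9 ^ 20 = 89
byte 4: (87 ^ e7) ^ 2f = 60 ^ 2f = 4f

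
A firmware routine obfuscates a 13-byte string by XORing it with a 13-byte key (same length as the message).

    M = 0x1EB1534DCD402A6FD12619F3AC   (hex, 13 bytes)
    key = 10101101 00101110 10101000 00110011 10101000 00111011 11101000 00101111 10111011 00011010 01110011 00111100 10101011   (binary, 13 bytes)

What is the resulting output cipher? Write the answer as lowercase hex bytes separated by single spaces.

b3 9f fb 7e 65 7b c2 40 6a 3c 6a cf 07

XOR is its own inverse, so applying the key byte-wise gives the result directly.
byte 0: 1e ^ ad = b3
byte 1: b1 ^ 2e = 9f
byte 2: 53 ^ a8 = fb
byte 3: 4d ^ 33 = 7e
byte 4: cd ^ a8 = 65
byte 5: 40 ^ 3b = 7b
byte 6: 2a ^ e8 = c2
byte 7: 6f ^ 2f = 40
byte 8: d1 ^ bb = 6a
byte 9: 26 ^ 1a = 3c
byte 10: 19 ^ 73 = 6a
byte 11: f3 ^ 3c = cf
byte 12: ac ^ ab = 07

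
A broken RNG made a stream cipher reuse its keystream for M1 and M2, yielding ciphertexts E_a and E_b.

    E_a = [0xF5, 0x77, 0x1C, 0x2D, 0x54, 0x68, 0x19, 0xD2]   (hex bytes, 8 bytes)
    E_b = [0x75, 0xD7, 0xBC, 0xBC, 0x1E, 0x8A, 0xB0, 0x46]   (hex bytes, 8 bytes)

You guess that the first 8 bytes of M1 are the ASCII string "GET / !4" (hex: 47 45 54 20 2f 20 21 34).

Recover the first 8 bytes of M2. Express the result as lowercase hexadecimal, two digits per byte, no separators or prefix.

c7e5f4b165c288a0

First, E_a ⊕ E_b = (M1 ⊕ K) ⊕ (M2 ⊕ K) = M1 ⊕ M2, so the key drops out. Then M2 = (M1 ⊕ M2) ⊕ M1 over the first 8 bytes.
byte 0: (f5 xor 75) xor 47 = 80 xor 47 = c7
byte 1: (77 xor d7) xor 45 = a0 xor 45 = e5
byte 2: (1c xor bc) xor 54 = a0 xor 54 = f4
byte 3: (2d xor bc) xor 20 = 91 xor 20 = b1
byte 4: (54 xor 1e) xor 2f = 4a xor 2f = 65
byte 5: (68 xor 8a) xor 20 = e2 xor 20 = c2
byte 6: (19 xor b0) xor 21 = a9 xor 21 = 88
byte 7: (d2 xor 46) xor 34 = 94 xor 34 = a0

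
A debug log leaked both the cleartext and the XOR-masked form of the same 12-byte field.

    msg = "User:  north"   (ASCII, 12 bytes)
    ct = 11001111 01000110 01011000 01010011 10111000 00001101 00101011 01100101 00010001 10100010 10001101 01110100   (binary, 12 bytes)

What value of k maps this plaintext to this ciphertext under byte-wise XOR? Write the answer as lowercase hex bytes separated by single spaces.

9a 35 3d 21 82 2d 0b 0b 7e d0 f9 1c

Since ct = msg ⊕ k, XORing both sides with msg gives k = msg ⊕ ct.
55 ^ cf = 9a
73 ^ 46 = 35
65 ^ 58 = 3d
72 ^ 53 = 21
3a ^ b8 = 82
20 ^ 0d = 2d
20 ^ 2b = 0b
6e ^ 65 = 0b
6f ^ 11 = 7e
72 ^ a2 = d0
74 ^ 8d = f9
68 ^ 74 = 1c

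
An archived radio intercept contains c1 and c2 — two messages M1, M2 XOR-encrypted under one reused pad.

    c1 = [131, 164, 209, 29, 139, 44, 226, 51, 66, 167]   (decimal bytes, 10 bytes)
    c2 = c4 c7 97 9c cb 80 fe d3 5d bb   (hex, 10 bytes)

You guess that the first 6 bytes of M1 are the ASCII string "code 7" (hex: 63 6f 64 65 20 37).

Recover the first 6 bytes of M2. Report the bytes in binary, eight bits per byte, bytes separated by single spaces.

First, c1 ⊕ c2 = (M1 ⊕ K) ⊕ (M2 ⊕ K) = M1 ⊕ M2, so the key drops out. Then M2 = (M1 ⊕ M2) ⊕ M1 over the first 6 bytes.
byte 0: (83 ⊕ c4) ⊕ 63 = 47 ⊕ 63 = 24
byte 1: (a4 ⊕ c7) ⊕ 6f = 63 ⊕ 6f = 0c
byte 2: (d1 ⊕ 97) ⊕ 64 = 46 ⊕ 64 = 22
byte 3: (1d ⊕ 9c) ⊕ 65 = 81 ⊕ 65 = e4
byte 4: (8b ⊕ cb) ⊕ 20 = 40 ⊕ 20 = 60
byte 5: (2c ⊕ 80) ⊕ 37 = ac ⊕ 37 = 9b

00100100 00001100 00100010 11100100 01100000 10011011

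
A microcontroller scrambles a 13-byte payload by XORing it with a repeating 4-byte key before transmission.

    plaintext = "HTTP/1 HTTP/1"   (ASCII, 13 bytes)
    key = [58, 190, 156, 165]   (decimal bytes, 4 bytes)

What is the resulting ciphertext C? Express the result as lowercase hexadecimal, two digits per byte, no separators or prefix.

72eac8f5158fbced6eeacc8a0b

The 4-byte key repeats, so the effective keystream is 3a be 9c a5 3a be 9c a5 3a be 9c a5 3a.
byte 0: 01001000 ^ 00111010 = 01110010
byte 1: 01010100 ^ 10111110 = 11101010
byte 2: 01010100 ^ 10011100 = 11001000
byte 3: 01010000 ^ 10100101 = 11110101
byte 4: 00101111 ^ 00111010 = 00010101
byte 5: 00110001 ^ 10111110 = 10001111
byte 6: 00100000 ^ 10011100 = 10111100
byte 7: 01001000 ^ 10100101 = 11101101
byte 8: 01010100 ^ 00111010 = 01101110
byte 9: 01010100 ^ 10111110 = 11101010
byte 10: 01010000 ^ 10011100 = 11001100
byte 11: 00101111 ^ 10100101 = 10001010
byte 12: 00110001 ^ 00111010 = 00001011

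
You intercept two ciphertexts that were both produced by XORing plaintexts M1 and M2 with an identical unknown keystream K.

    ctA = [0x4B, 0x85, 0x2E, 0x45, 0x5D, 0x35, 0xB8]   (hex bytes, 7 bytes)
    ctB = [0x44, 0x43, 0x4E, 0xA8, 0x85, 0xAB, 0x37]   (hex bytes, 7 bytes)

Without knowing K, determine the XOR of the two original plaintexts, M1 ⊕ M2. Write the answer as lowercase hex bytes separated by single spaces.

ctA ⊕ ctB = (M1 ⊕ K) ⊕ (M2 ⊕ K) = M1 ⊕ M2 — the shared key cancels under XOR.
byte 0: 4b XOR 44 = 0f
byte 1: 85 XOR 43 = c6
byte 2: 2e XOR 4e = 60
byte 3: 45 XOR a8 = ed
byte 4: 5d XOR 85 = d8
byte 5: 35 XOR ab = 9e
byte 6: b8 XOR 37 = 8f

0f c6 60 ed d8 9e 8f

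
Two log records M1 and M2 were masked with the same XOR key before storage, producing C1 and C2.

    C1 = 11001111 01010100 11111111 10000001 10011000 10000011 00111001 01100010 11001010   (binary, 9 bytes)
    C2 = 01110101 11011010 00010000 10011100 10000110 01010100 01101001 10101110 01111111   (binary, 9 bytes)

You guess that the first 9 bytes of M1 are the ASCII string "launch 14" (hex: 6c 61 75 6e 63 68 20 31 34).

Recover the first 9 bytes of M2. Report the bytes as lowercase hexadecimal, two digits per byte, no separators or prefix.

d6ef9a737dbf70fd81

First, C1 ⊕ C2 = (M1 ⊕ K) ⊕ (M2 ⊕ K) = M1 ⊕ M2, so the key drops out. Then M2 = (M1 ⊕ M2) ⊕ M1 over the first 9 bytes.
byte 0: (cf ⊕ 75) ⊕ 6c = ba ⊕ 6c = d6
byte 1: (54 ⊕ da) ⊕ 61 = 8e ⊕ 61 = ef
byte 2: (ff ⊕ 10) ⊕ 75 = ef ⊕ 75 = 9a
byte 3: (81 ⊕ 9c) ⊕ 6e = 1d ⊕ 6e = 73
byte 4: (98 ⊕ 86) ⊕ 63 = 1e ⊕ 63 = 7d
byte 5: (83 ⊕ 54) ⊕ 68 = d7 ⊕ 68 = bf
byte 6: (39 ⊕ 69) ⊕ 20 = 50 ⊕ 20 = 70
byte 7: (62 ⊕ ae) ⊕ 31 = cc ⊕ 31 = fd
byte 8: (ca ⊕ 7f) ⊕ 34 = b5 ⊕ 34 = 81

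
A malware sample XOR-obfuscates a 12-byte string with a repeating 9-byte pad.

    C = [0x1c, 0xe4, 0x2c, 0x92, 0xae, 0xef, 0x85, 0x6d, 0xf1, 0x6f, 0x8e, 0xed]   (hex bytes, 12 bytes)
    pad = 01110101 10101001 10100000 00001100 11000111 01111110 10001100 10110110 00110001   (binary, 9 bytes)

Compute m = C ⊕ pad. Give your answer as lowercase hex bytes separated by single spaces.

The 9-byte key repeats, so the effective keystream is 75 a9 a0 0c c7 7e 8c b6 31 75 a9 a0.
byte 0: 1c XOR 75 = 69
byte 1: e4 XOR a9 = 4d
byte 2: 2c XOR a0 = 8c
byte 3: 92 XOR 0c = 9e
byte 4: ae XOR c7 = 69
byte 5: ef XOR 7e = 91
byte 6: 85 XOR 8c = 09
byte 7: 6d XOR b6 = db
byte 8: f1 XOR 31 = c0
byte 9: 6f XOR 75 = 1a
byte 10: 8e XOR a9 = 27
byte 11: ed XOR a0 = 4d

69 4d 8c 9e 69 91 09 db c0 1a 27 4d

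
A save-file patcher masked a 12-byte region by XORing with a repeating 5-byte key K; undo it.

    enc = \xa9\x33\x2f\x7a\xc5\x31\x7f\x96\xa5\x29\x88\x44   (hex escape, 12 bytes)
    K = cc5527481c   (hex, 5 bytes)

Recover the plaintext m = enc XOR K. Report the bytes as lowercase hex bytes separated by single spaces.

65 66 08 32 d9 fd 2a b1 ed 35 44 11

The 5-byte key repeats, so the effective keystream is cc 55 27 48 1c cc 55 27 48 1c cc 55.
byte 0: a9 xor cc = 65
byte 1: 33 xor 55 = 66
byte 2: 2f xor 27 = 08
byte 3: 7a xor 48 = 32
byte 4: c5 xor 1c = d9
byte 5: 31 xor cc = fd
byte 6: 7f xor 55 = 2a
byte 7: 96 xor 27 = b1
byte 8: a5 xor 48 = ed
byte 9: 29 xor 1c = 35
byte 10: 88 xor cc = 44
byte 11: 44 xor 55 = 11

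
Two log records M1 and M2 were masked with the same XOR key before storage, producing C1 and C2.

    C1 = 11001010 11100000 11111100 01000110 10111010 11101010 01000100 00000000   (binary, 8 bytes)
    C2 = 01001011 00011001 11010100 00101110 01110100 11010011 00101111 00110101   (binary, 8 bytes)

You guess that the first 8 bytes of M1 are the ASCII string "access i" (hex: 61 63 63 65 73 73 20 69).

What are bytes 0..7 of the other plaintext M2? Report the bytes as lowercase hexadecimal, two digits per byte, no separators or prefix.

First, C1 ⊕ C2 = (M1 ⊕ K) ⊕ (M2 ⊕ K) = M1 ⊕ M2, so the key drops out. Then M2 = (M1 ⊕ M2) ⊕ M1 over the first 8 bytes.
byte 0: (ca XOR 4b) XOR 61 = 81 XOR 61 = e0
byte 1: (e0 XOR 19) XOR 63 = f9 XOR 63 = 9a
byte 2: (fc XOR d4) XOR 63 = 28 XOR 63 = 4b
byte 3: (46 XOR 2e) XOR 65 = 68 XOR 65 = 0d
byte 4: (ba XOR 74) XOR 73 = ce XOR 73 = bd
byte 5: (ea XOR d3) XOR 73 = 39 XOR 73 = 4a
byte 6: (44 XOR 2f) XOR 20 = 6b XOR 20 = 4b
byte 7: (00 XOR 35) XOR 69 = 35 XOR 69 = 5c

e09a4b0dbd4a4b5c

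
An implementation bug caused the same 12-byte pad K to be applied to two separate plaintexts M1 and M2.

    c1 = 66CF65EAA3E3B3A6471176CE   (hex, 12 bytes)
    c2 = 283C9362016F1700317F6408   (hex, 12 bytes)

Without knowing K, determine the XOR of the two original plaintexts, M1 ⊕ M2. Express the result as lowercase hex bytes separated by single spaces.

c1 ⊕ c2 = (M1 ⊕ K) ⊕ (M2 ⊕ K) = M1 ⊕ M2 — the shared key cancels under XOR.
01100110 xor 00101000 = 01001110
11001111 xor 00111100 = 11110011
01100101 xor 10010011 = 11110110
11101010 xor 01100010 = 10001000
10100011 xor 00000001 = 10100010
11100011 xor 01101111 = 10001100
10110011 xor 00010111 = 10100100
10100110 xor 00000000 = 10100110
01000111 xor 00110001 = 01110110
00010001 xor 01111111 = 01101110
01110110 xor 01100100 = 00010010
11001110 xor 00001000 = 11000110

4e f3 f6 88 a2 8c a4 a6 76 6e 12 c6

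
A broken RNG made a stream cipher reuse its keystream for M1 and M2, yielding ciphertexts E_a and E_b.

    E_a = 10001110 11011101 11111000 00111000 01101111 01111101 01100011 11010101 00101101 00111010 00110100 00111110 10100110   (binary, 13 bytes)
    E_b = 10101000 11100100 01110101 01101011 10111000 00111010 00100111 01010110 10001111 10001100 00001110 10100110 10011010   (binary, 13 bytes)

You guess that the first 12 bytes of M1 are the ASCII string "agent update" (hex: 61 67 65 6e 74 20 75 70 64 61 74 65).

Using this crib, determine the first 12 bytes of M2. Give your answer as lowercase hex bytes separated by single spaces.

First, E_a ⊕ E_b = (M1 ⊕ K) ⊕ (M2 ⊕ K) = M1 ⊕ M2, so the key drops out. Then M2 = (M1 ⊕ M2) ⊕ M1 over the first 12 bytes.
byte 0: (8e ⊕ a8) ⊕ 61 = 26 ⊕ 61 = 47
byte 1: (dd ⊕ e4) ⊕ 67 = 39 ⊕ 67 = 5e
byte 2: (f8 ⊕ 75) ⊕ 65 = 8d ⊕ 65 = e8
byte 3: (38 ⊕ 6b) ⊕ 6e = 53 ⊕ 6e = 3d
byte 4: (6f ⊕ b8) ⊕ 74 = d7 ⊕ 74 = a3
byte 5: (7d ⊕ 3a) ⊕ 20 = 47 ⊕ 20 = 67
byte 6: (63 ⊕ 27) ⊕ 75 = 44 ⊕ 75 = 31
byte 7: (d5 ⊕ 56) ⊕ 70 = 83 ⊕ 70 = f3
byte 8: (2d ⊕ 8f) ⊕ 64 = a2 ⊕ 64 = c6
byte 9: (3a ⊕ 8c) ⊕ 61 = b6 ⊕ 61 = d7
byte 10: (34 ⊕ 0e) ⊕ 74 = 3a ⊕ 74 = 4e
byte 11: (3e ⊕ a6) ⊕ 65 = 98 ⊕ 65 = fd

47 5e e8 3d a3 67 31 f3 c6 d7 4e fd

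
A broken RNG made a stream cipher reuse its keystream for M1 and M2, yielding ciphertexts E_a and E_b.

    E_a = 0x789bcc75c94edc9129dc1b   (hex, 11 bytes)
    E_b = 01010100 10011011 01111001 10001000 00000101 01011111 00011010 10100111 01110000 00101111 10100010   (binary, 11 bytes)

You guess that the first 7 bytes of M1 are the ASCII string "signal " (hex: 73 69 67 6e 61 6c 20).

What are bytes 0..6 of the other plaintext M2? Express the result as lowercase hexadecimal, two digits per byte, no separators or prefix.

5f69d293ad7de6

First, E_a ⊕ E_b = (M1 ⊕ K) ⊕ (M2 ⊕ K) = M1 ⊕ M2, so the key drops out. Then M2 = (M1 ⊕ M2) ⊕ M1 over the first 7 bytes.
byte 0: (78 xor 54) xor 73 = 2c xor 73 = 5f
byte 1: (9b xor 9b) xor 69 = 00 xor 69 = 69
byte 2: (cc xor 79) xor 67 = b5 xor 67 = d2
byte 3: (75 xor 88) xor 6e = fd xor 6e = 93
byte 4: (c9 xor 05) xor 61 = cc xor 61 = ad
byte 5: (4e xor 5f) xor 6c = 11 xor 6c = 7d
byte 6: (dc xor 1a) xor 20 = c6 xor 20 = e6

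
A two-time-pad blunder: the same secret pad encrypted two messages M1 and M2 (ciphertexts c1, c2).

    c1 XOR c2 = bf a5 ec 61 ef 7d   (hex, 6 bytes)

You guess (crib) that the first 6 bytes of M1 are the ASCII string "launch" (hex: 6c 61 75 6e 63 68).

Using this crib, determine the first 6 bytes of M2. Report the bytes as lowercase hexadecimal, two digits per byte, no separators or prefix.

Since c1 ⊕ c2 = M1 ⊕ M2, XORing with the guessed M1 bytes yields the corresponding M2 bytes: M2 = (c1 ⊕ c2) ⊕ M1.
bf ⊕ 6c = d3
a5 ⊕ 61 = c4
ec ⊕ 75 = 99
61 ⊕ 6e = 0f
ef ⊕ 63 = 8c
7d ⊕ 68 = 15

d3c4990f8c15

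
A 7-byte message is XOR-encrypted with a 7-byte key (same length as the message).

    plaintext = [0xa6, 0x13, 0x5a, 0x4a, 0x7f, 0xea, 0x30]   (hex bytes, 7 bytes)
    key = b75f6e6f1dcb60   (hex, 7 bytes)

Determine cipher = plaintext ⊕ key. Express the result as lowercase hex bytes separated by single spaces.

XOR is its own inverse, so applying the key byte-wise gives the result directly.
byte 0: 10100110 xor 10110111 = 00010001
byte 1: 00010011 xor 01011111 = 01001100
byte 2: 01011010 xor 01101110 = 00110100
byte 3: 01001010 xor 01101111 = 00100101
byte 4: 01111111 xor 00011101 = 01100010
byte 5: 11101010 xor 11001011 = 00100001
byte 6: 00110000 xor 01100000 = 01010000

11 4c 34 25 62 21 50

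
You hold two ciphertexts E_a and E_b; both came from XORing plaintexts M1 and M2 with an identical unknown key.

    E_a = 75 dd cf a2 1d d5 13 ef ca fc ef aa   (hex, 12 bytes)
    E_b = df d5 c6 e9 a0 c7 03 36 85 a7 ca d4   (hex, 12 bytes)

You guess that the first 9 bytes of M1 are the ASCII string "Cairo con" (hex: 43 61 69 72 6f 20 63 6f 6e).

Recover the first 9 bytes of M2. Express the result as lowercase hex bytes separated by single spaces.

e9 69 60 39 d2 32 73 b6 21

First, E_a ⊕ E_b = (M1 ⊕ K) ⊕ (M2 ⊕ K) = M1 ⊕ M2, so the key drops out. Then M2 = (M1 ⊕ M2) ⊕ M1 over the first 9 bytes.
byte 0: (75 ^ df) ^ 43 = aa ^ 43 = e9
byte 1: (dd ^ d5) ^ 61 = 08 ^ 61 = 69
byte 2: (cf ^ c6) ^ 69 = 09 ^ 69 = 60
byte 3: (a2 ^ e9) ^ 72 = 4b ^ 72 = 39
byte 4: (1d ^ a0) ^ 6f = bd ^ 6f = d2
byte 5: (d5 ^ c7) ^ 20 = 12 ^ 20 = 32
byte 6: (13 ^ 03) ^ 63 = 10 ^ 63 = 73
byte 7: (ef ^ 36) ^ 6f = d9 ^ 6f = b6
byte 8: (ca ^ 85) ^ 6e = 4f ^ 6e = 21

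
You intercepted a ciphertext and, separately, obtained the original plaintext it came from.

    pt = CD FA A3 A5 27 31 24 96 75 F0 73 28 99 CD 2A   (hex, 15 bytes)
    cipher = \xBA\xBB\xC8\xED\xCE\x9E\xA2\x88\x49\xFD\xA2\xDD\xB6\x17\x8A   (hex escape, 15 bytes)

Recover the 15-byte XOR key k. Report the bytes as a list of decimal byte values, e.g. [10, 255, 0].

[119, 65, 107, 72, 233, 175, 134, 30, 60, 13, 209, 245, 47, 218, 160]

Since cipher = pt ⊕ k, XORing both sides with pt gives k = pt ⊕ cipher.
205 ⊕ 186 = 119
250 ⊕ 187 =  65
163 ⊕ 200 = 107
165 ⊕ 237 =  72
 39 ⊕ 206 = 233
 49 ⊕ 158 = 175
 36 ⊕ 162 = 134
150 ⊕ 136 =  30
117 ⊕  73 =  60
240 ⊕ 253 =  13
115 ⊕ 162 = 209
 40 ⊕ 221 = 245
153 ⊕ 182 =  47
205 ⊕  23 = 218
 42 ⊕ 138 = 160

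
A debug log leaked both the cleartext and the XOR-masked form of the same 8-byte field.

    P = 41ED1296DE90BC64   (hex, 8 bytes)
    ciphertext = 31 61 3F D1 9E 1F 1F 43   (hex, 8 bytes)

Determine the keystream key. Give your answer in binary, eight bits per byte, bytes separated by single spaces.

Since ciphertext = P ⊕ key, XORing both sides with P gives key = P ⊕ ciphertext.
41 ⊕ 31 = 70
ed ⊕ 61 = 8c
12 ⊕ 3f = 2d
96 ⊕ d1 = 47
de ⊕ 9e = 40
90 ⊕ 1f = 8f
bc ⊕ 1f = a3
64 ⊕ 43 = 27

01110000 10001100 00101101 01000111 01000000 10001111 10100011 00100111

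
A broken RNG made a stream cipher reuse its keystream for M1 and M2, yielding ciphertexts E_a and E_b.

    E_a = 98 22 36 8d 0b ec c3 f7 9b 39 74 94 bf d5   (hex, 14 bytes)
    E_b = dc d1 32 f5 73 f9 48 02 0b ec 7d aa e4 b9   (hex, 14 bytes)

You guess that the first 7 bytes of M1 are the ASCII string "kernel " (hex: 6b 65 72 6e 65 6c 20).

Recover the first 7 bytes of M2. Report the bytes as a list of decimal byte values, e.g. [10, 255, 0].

[47, 150, 118, 22, 29, 121, 171]

First, E_a ⊕ E_b = (M1 ⊕ K) ⊕ (M2 ⊕ K) = M1 ⊕ M2, so the key drops out. Then M2 = (M1 ⊕ M2) ⊕ M1 over the first 7 bytes.
byte 0: (98 xor dc) xor 6b = 44 xor 6b = 2f
byte 1: (22 xor d1) xor 65 = f3 xor 65 = 96
byte 2: (36 xor 32) xor 72 = 04 xor 72 = 76
byte 3: (8d xor f5) xor 6e = 78 xor 6e = 16
byte 4: (0b xor 73) xor 65 = 78 xor 65 = 1d
byte 5: (ec xor f9) xor 6c = 15 xor 6c = 79
byte 6: (c3 xor 48) xor 20 = 8b xor 20 = ab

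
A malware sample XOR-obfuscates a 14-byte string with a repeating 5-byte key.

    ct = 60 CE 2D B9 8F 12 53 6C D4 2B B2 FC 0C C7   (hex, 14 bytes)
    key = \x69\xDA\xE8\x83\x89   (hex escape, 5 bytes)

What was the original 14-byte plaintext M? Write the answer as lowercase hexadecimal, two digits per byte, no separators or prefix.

The 5-byte key repeats, so the effective keystream is 69 da e8 83 89 69 da e8 83 89 69 da e8 83.
byte 0: 60 xor 69 = 09
byte 1: ce xor da = 14
byte 2: 2d xor e8 = c5
byte 3: b9 xor 83 = 3a
byte 4: 8f xor 89 = 06
byte 5: 12 xor 69 = 7b
byte 6: 53 xor da = 89
byte 7: 6c xor e8 = 84
byte 8: d4 xor 83 = 57
byte 9: 2b xor 89 = a2
byte 10: b2 xor 69 = db
byte 11: fc xor da = 26
byte 12: 0c xor e8 = e4
byte 13: c7 xor 83 = 44

0914c53a067b898457a2db26e444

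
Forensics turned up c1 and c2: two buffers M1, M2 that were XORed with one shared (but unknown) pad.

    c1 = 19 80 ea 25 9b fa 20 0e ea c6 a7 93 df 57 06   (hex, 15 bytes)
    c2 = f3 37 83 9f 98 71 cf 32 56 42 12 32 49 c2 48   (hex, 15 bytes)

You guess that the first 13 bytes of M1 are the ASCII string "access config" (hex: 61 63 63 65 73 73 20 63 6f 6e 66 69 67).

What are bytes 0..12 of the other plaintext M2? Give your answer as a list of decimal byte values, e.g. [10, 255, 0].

First, c1 ⊕ c2 = (M1 ⊕ K) ⊕ (M2 ⊕ K) = M1 ⊕ M2, so the key drops out. Then M2 = (M1 ⊕ M2) ⊕ M1 over the first 13 bytes.
byte 0: (19 XOR f3) XOR 61 = ea XOR 61 = 8b
byte 1: (80 XOR 37) XOR 63 = b7 XOR 63 = d4
byte 2: (ea XOR 83) XOR 63 = 69 XOR 63 = 0a
byte 3: (25 XOR 9f) XOR 65 = ba XOR 65 = df
byte 4: (9b XOR 98) XOR 73 = 03 XOR 73 = 70
byte 5: (fa XOR 71) XOR 73 = 8b XOR 73 = f8
byte 6: (20 XOR cf) XOR 20 = ef XOR 20 = cf
byte 7: (0e XOR 32) XOR 63 = 3c XOR 63 = 5f
byte 8: (ea XOR 56) XOR 6f = bc XOR 6f = d3
byte 9: (c6 XOR 42) XOR 6e = 84 XOR 6e = ea
byte 10: (a7 XOR 12) XOR 66 = b5 XOR 66 = d3
byte 11: (93 XOR 32) XOR 69 = a1 XOR 69 = c8
byte 12: (df XOR 49) XOR 67 = 96 XOR 67 = f1

[139, 212, 10, 223, 112, 248, 207, 95, 211, 234, 211, 200, 241]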